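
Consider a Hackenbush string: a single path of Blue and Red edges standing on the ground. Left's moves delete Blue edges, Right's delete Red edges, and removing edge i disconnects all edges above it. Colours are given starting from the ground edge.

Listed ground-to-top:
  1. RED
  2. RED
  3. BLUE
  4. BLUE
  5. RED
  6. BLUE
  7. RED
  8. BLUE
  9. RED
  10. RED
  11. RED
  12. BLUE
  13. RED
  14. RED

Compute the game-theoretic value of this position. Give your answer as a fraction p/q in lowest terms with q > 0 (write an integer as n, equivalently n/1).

Build value(s[:k]) for k = 1..14, string s = RED RED BLUE BLUE RED BLUE RED BLUE RED RED RED BLUE RED RED.
1 of 14 · R · max L −∞ · min R 0 gives -1
2 of 14 · RR · max L −∞ · min R -1 gives -2
3 of 14 · RRB · max L -2 · min R -1 gives -3/2
4 of 14 · RRBB · max L -3/2 · min R -1 gives -5/4
5 of 14 · RRBBR · max L -3/2 · min R -5/4 gives -11/8
6 of 14 · RRBBRB · max L -11/8 · min R -5/4 gives -21/16
7 of 14 · RRBBRBR · max L -11/8 · min R -21/16 gives -43/32
8 of 14 · RRBBRBRB · max L -43/32 · min R -21/16 gives -85/64
9 of 14 · RRBBRBRBR · max L -43/32 · min R -85/64 gives -171/128
10 of 14 · RRBBRBRBRR · max L -43/32 · min R -171/128 gives -343/256
11 of 14 · RRBBRBRBRRR · max L -43/32 · min R -343/256 gives -687/512
12 of 14 · RRBBRBRBRRRB · max L -687/512 · min R -343/256 gives -1373/1024
13 of 14 · RRBBRBRBRRRBR · max L -687/512 · min R -1373/1024 gives -2747/2048
14 of 14 · RRBBRBRBRRRBRR · max L -687/512 · min R -2747/2048 gives -5495/4096

-5495/4096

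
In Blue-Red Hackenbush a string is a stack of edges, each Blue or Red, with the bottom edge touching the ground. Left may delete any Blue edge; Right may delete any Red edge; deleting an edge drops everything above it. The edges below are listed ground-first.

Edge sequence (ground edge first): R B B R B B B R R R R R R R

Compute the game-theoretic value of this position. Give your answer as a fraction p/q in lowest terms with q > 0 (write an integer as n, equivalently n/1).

v_1 [R]  L=[]  R=[0]  ⇒ -1
v_2 [RB]  L=[-1]  R=[0]  ⇒ -1/2
v_3 [RBB]  L=[-1 -1/2]  R=[0]  ⇒ -1/4
v_4 [RBBR]  L=[-1 -1/2]  R=[-1/4 0]  ⇒ -3/8
v_5 [RBBRB]  L=[-1 -1/2 -3/8]  R=[-1/4 0]  ⇒ -5/16
v_6 [RBBRBB]  L=[-1 -1/2 -3/8 -5/16]  R=[-1/4 0]  ⇒ -9/32
v_7 [RBBRBBB]  L=[-1 -1/2 -3/8 -5/16 -9/32]  R=[-1/4 0]  ⇒ -17/64
v_8 [RBBRBBBR]  L=[-1 -1/2 -3/8 -5/16 -9/32]  R=[-17/64 -1/4 0]  ⇒ -35/128
v_9 [RBBRBBBRR]  L=[-1 -1/2 -3/8 -5/16 -9/32]  R=[-35/128 -17/64 -1/4 0]  ⇒ -71/256
v_10 [RBBRBBBRRR]  L=[-1 -1/2 -3/8 -5/16 -9/32]  R=[-71/256 -35/128 -17/64 -1/4 0]  ⇒ -143/512
v_11 [RBBRBBBRRRR]  L=[-1 -1/2 -3/8 -5/16 -9/32]  R=[-143/512 -71/256 -35/128 -17/64 -1/4 0]  ⇒ -287/1024
v_12 [RBBRBBBRRRRR]  L=[-1 -1/2 -3/8 -5/16 -9/32]  R=[-287/1024 -143/512 -71/256 -35/128 -17/64 -1/4 0]  ⇒ -575/2048
v_13 [RBBRBBBRRRRRR]  L=[-1 -1/2 -3/8 -5/16 -9/32]  R=[-575/2048 -287/1024 -143/512 -71/256 -35/128 -17/64 -1/4 0]  ⇒ -1151/4096
v_14 [RBBRBBBRRRRRRR]  L=[-1 -1/2 -3/8 -5/16 -9/32]  R=[-1151/4096 -575/2048 -287/1024 -143/512 -71/256 -35/128 -17/64 -1/4 0]  ⇒ -2303/8192

-2303/8192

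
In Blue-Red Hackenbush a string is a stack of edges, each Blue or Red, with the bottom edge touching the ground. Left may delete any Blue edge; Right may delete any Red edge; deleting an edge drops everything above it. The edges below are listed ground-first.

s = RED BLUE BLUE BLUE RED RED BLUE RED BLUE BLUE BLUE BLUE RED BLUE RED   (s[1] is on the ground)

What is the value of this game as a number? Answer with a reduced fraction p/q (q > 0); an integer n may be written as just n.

1 of 15 · R · max L −∞ · min R 0 so -1
2 of 15 · RB · max L -1 · min R 0 so -1/2
3 of 15 · RBB · max L -1/2 · min R 0 so -1/4
4 of 15 · RBBB · max L -1/4 · min R 0 so -1/8
5 of 15 · RBBBR · max L -1/4 · min R -1/8 so -3/16
6 of 15 · RBBBRR · max L -1/4 · min R -3/16 so -7/32
7 of 15 · RBBBRRB · max L -7/32 · min R -3/16 so -13/64
8 of 15 · RBBBRRBR · max L -7/32 · min R -13/64 so -27/128
9 of 15 · RBBBRRBRB · max L -27/128 · min R -13/64 so -53/256
10 of 15 · RBBBRRBRBB · max L -53/256 · min R -13/64 so -105/512
11 of 15 · RBBBRRBRBBB · max L -105/512 · min R -13/64 so -209/1024
12 of 15 · RBBBRRBRBBBB · max L -209/1024 · min R -13/64 so -417/2048
13 of 15 · RBBBRRBRBBBBR · max L -209/1024 · min R -417/2048 so -835/4096
14 of 15 · RBBBRRBRBBBBRB · max L -835/4096 · min R -417/2048 so -1669/8192
15 of 15 · RBBBRRBRBBBBRBR · max L -835/4096 · min R -1669/8192 so -3339/16384

-3339/16384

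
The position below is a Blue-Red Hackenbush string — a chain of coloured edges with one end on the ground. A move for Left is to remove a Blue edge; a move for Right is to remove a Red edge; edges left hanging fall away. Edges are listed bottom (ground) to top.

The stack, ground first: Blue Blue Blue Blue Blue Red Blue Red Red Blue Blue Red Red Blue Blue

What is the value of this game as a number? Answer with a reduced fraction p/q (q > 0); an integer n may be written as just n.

4711/1024

Prefix values for Blue Blue Blue Blue Blue Red Blue Red Red Blue Blue Red Red Blue Blue via {L|R} + simplicity:
step 1: add Blue to get B; options L={ 0 } R={ (no moves) } -> 1
step 2: add Blue to get BB; options L={ 0,1 } R={ (no moves) } -> 2
step 3: add Blue to get BBB; options L={ 0,1,2 } R={ (no moves) } -> 3
step 4: add Blue to get BBBB; options L={ 0,1,2,3 } R={ (no moves) } -> 4
step 5: add Blue to get BBBBB; options L={ 0,1,2,3,4 } R={ (no moves) } -> 5
step 6: add Red to get BBBBBR; options L={ 0,1,2,3,4 } R={ 5 } -> 9/2
step 7: add Blue to get BBBBBRB; options L={ 0,1,2,3,4,9/2 } R={ 5 } -> 19/4
step 8: add Red to get BBBBBRBR; options L={ 0,1,2,3,4,9/2 } R={ 19/4,5 } -> 37/8
step 9: add Red to get BBBBBRBRR; options L={ 0,1,2,3,4,9/2 } R={ 37/8,19/4,5 } -> 73/16
step 10: add Blue to get BBBBBRBRRB; options L={ 0,1,2,3,4,9/2,73/16 } R={ 37/8,19/4,5 } -> 147/32
step 11: add Blue to get BBBBBRBRRBB; options L={ 0,1,2,3,4,9/2,73/16,147/32 } R={ 37/8,19/4,5 } -> 295/64
step 12: add Red to get BBBBBRBRRBBR; options L={ 0,1,2,3,4,9/2,73/16,147/32 } R={ 295/64,37/8,19/4,5 } -> 589/128
step 13: add Red to get BBBBBRBRRBBRR; options L={ 0,1,2,3,4,9/2,73/16,147/32 } R={ 589/128,295/64,37/8,19/4,5 } -> 1177/256
step 14: add Blue to get BBBBBRBRRBBRRB; options L={ 0,1,2,3,4,9/2,73/16,147/32,1177/256 } R={ 589/128,295/64,37/8,19/4,5 } -> 2355/512
step 15: add Blue to get BBBBBRBRRBBRRBB; options L={ 0,1,2,3,4,9/2,73/16,147/32,1177/256,2355/512 } R={ 589/128,295/64,37/8,19/4,5 } -> 4711/1024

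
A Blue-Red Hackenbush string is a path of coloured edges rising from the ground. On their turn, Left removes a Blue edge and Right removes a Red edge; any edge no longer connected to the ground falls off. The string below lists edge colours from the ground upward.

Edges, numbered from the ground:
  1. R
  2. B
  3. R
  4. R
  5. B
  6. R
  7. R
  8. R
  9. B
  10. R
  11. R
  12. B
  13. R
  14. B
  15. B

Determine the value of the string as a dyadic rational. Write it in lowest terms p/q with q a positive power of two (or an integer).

-14185/16384

Build v(s[:k]) for k = 1..15, string s = R B R R B R R R B R R B R B B.
v(R) = { none | 0 } = -1
v(RB) = { -1 | 0 } = -1/2
v(RBR) = { -1 | -1/2 0 } = -3/4
v(RBRR) = { -1 | -3/4 -1/2 0 } = -7/8
v(RBRRB) = { -1 -7/8 | -3/4 -1/2 0 } = -13/16
v(RBRRBR) = { -1 -7/8 | -13/16 -3/4 -1/2 0 } = -27/32
v(RBRRBRR) = { -1 -7/8 | -27/32 -13/16 -3/4 -1/2 0 } = -55/64
v(RBRRBRRR) = { -1 -7/8 | -55/64 -27/32 -13/16 -3/4 -1/2 0 } = -111/128
v(RBRRBRRRB) = { -1 -7/8 -111/128 | -55/64 -27/32 -13/16 -3/4 -1/2 0 } = -221/256
v(RBRRBRRRBR) = { -1 -7/8 -111/128 | -221/256 -55/64 -27/32 -13/16 -3/4 -1/2 0 } = -443/512
v(RBRRBRRRBRR) = { -1 -7/8 -111/128 | -443/512 -221/256 -55/64 -27/32 -13/16 -3/4 -1/2 0 } = -887/1024
v(RBRRBRRRBRRB) = { -1 -7/8 -111/128 -887/1024 | -443/512 -221/256 -55/64 -27/32 -13/16 -3/4 -1/2 0 } = -1773/2048
v(RBRRBRRRBRRBR) = { -1 -7/8 -111/128 -887/1024 | -1773/2048 -443/512 -221/256 -55/64 -27/32 -13/16 -3/4 -1/2 0 } = -3547/4096
v(RBRRBRRRBRRBRB) = { -1 -7/8 -111/128 -887/1024 -3547/4096 | -1773/2048 -443/512 -221/256 -55/64 -27/32 -13/16 -3/4 -1/2 0 } = -7093/8192
v(RBRRBRRRBRRBRBB) = { -1 -7/8 -111/128 -887/1024 -3547/4096 -7093/8192 | -1773/2048 -443/512 -221/256 -55/64 -27/32 -13/16 -3/4 -1/2 0 } = -14185/16384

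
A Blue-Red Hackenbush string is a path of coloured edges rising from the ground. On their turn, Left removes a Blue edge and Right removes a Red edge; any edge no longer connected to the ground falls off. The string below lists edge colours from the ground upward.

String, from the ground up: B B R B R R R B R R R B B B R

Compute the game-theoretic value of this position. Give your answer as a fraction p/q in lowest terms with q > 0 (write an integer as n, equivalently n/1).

Build val(s[:k]) for k = 1..15, string s = B B R B R R R B R R R B B B R.
1 of 15 · B · max L 0 · min R +∞ -> 1
2 of 15 · BB · max L 1 · min R +∞ -> 2
3 of 15 · BBR · max L 1 · min R 2 -> 3/2
4 of 15 · BBRB · max L 3/2 · min R 2 -> 7/4
5 of 15 · BBRBR · max L 3/2 · min R 7/4 -> 13/8
6 of 15 · BBRBRR · max L 3/2 · min R 13/8 -> 25/16
7 of 15 · BBRBRRR · max L 3/2 · min R 25/16 -> 49/32
8 of 15 · BBRBRRRB · max L 49/32 · min R 25/16 -> 99/64
9 of 15 · BBRBRRRBR · max L 49/32 · min R 99/64 -> 197/128
10 of 15 · BBRBRRRBRR · max L 49/32 · min R 197/128 -> 393/256
11 of 15 · BBRBRRRBRRR · max L 49/32 · min R 393/256 -> 785/512
12 of 15 · BBRBRRRBRRRB · max L 785/512 · min R 393/256 -> 1571/1024
13 of 15 · BBRBRRRBRRRBB · max L 1571/1024 · min R 393/256 -> 3143/2048
14 of 15 · BBRBRRRBRRRBBB · max L 3143/2048 · min R 393/256 -> 6287/4096
15 of 15 · BBRBRRRBRRRBBBR · max L 3143/2048 · min R 6287/4096 -> 12573/8192

12573/8192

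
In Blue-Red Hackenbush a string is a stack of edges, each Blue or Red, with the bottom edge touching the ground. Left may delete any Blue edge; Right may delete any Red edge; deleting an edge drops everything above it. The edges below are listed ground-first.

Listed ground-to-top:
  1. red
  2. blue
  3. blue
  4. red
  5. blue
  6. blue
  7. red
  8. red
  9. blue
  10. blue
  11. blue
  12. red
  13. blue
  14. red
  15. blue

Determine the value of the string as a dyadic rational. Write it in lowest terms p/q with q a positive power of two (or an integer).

val_1 [r]  L=[none]  R=[0]  so -1
val_2 [rb]  L=[-1]  R=[0]  so -1/2
val_3 [rbb]  L=[-1 -1/2]  R=[0]  so -1/4
val_4 [rbbr]  L=[-1 -1/2]  R=[-1/4 0]  so -3/8
val_5 [rbbrb]  L=[-1 -1/2 -3/8]  R=[-1/4 0]  so -5/16
val_6 [rbbrbb]  L=[-1 -1/2 -3/8 -5/16]  R=[-1/4 0]  so -9/32
val_7 [rbbrbbr]  L=[-1 -1/2 -3/8 -5/16]  R=[-9/32 -1/4 0]  so -19/64
val_8 [rbbrbbrr]  L=[-1 -1/2 -3/8 -5/16]  R=[-19/64 -9/32 -1/4 0]  so -39/128
val_9 [rbbrbbrrb]  L=[-1 -1/2 -3/8 -5/16 -39/128]  R=[-19/64 -9/32 -1/4 0]  so -77/256
val_10 [rbbrbbrrbb]  L=[-1 -1/2 -3/8 -5/16 -39/128 -77/256]  R=[-19/64 -9/32 -1/4 0]  so -153/512
val_11 [rbbrbbrrbbb]  L=[-1 -1/2 -3/8 -5/16 -39/128 -77/256 -153/512]  R=[-19/64 -9/32 -1/4 0]  so -305/1024
val_12 [rbbrbbrrbbbr]  L=[-1 -1/2 -3/8 -5/16 -39/128 -77/256 -153/512]  R=[-305/1024 -19/64 -9/32 -1/4 0]  so -611/2048
val_13 [rbbrbbrrbbbrb]  L=[-1 -1/2 -3/8 -5/16 -39/128 -77/256 -153/512 -611/2048]  R=[-305/1024 -19/64 -9/32 -1/4 0]  so -1221/4096
val_14 [rbbrbbrrbbbrbr]  L=[-1 -1/2 -3/8 -5/16 -39/128 -77/256 -153/512 -611/2048]  R=[-1221/4096 -305/1024 -19/64 -9/32 -1/4 0]  so -2443/8192
val_15 [rbbrbbrrbbbrbrb]  L=[-1 -1/2 -3/8 -5/16 -39/128 -77/256 -153/512 -611/2048 -2443/8192]  R=[-1221/4096 -305/1024 -19/64 -9/32 -1/4 0]  so -4885/16384

-4885/16384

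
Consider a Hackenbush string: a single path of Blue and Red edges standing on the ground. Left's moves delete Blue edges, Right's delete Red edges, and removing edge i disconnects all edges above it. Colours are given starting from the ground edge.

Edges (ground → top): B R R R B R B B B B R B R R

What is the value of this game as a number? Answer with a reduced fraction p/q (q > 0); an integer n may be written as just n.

1513/8192

Prefix values for B R R R B R B B B B R B R R via {L|R} + simplicity:
B: Left { 0 }, Right { — } so simplest 1
BR: Left { 0 }, Right { 1 } so simplest 1/2
BRR: Left { 0 }, Right { 1/2,1 } so simplest 1/4
BRRR: Left { 0 }, Right { 1/4,1/2,1 } so simplest 1/8
BRRRB: Left { 0,1/8 }, Right { 1/4,1/2,1 } so simplest 3/16
BRRRBR: Left { 0,1/8 }, Right { 3/16,1/4,1/2,1 } so simplest 5/32
BRRRBRB: Left { 0,1/8,5/32 }, Right { 3/16,1/4,1/2,1 } so simplest 11/64
BRRRBRBB: Left { 0,1/8,5/32,11/64 }, Right { 3/16,1/4,1/2,1 } so simplest 23/128
BRRRBRBBB: Left { 0,1/8,5/32,11/64,23/128 }, Right { 3/16,1/4,1/2,1 } so simplest 47/256
BRRRBRBBBB: Left { 0,1/8,5/32,11/64,23/128,47/256 }, Right { 3/16,1/4,1/2,1 } so simplest 95/512
BRRRBRBBBBR: Left { 0,1/8,5/32,11/64,23/128,47/256 }, Right { 95/512,3/16,1/4,1/2,1 } so simplest 189/1024
BRRRBRBBBBRB: Left { 0,1/8,5/32,11/64,23/128,47/256,189/1024 }, Right { 95/512,3/16,1/4,1/2,1 } so simplest 379/2048
BRRRBRBBBBRBR: Left { 0,1/8,5/32,11/64,23/128,47/256,189/1024 }, Right { 379/2048,95/512,3/16,1/4,1/2,1 } so simplest 757/4096
BRRRBRBBBBRBRR: Left { 0,1/8,5/32,11/64,23/128,47/256,189/1024 }, Right { 757/4096,379/2048,95/512,3/16,1/4,1/2,1 } so simplest 1513/8192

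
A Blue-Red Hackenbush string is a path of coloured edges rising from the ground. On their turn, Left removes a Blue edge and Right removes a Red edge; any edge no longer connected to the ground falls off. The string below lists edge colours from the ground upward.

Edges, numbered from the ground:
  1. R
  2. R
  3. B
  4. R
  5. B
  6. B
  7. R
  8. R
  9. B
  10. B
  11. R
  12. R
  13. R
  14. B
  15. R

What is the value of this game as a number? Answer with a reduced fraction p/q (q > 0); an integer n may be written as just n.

-13115/8192

step 1: add R to get R; options L={ ∅ } R={ 0 } — -1
step 2: add R to get RR; options L={ ∅ } R={ -1; 0 } — -2
step 3: add B to get RRB; options L={ -2 } R={ -1; 0 } — -3/2
step 4: add R to get RRBR; options L={ -2 } R={ -3/2; -1; 0 } — -7/4
step 5: add B to get RRBRB; options L={ -2; -7/4 } R={ -3/2; -1; 0 } — -13/8
step 6: add B to get RRBRBB; options L={ -2; -7/4; -13/8 } R={ -3/2; -1; 0 } — -25/16
step 7: add R to get RRBRBBR; options L={ -2; -7/4; -13/8 } R={ -25/16; -3/2; -1; 0 } — -51/32
step 8: add R to get RRBRBBRR; options L={ -2; -7/4; -13/8 } R={ -51/32; -25/16; -3/2; -1; 0 } — -103/64
step 9: add B to get RRBRBBRRB; options L={ -2; -7/4; -13/8; -103/64 } R={ -51/32; -25/16; -3/2; -1; 0 } — -205/128
step 10: add B to get RRBRBBRRBB; options L={ -2; -7/4; -13/8; -103/64; -205/128 } R={ -51/32; -25/16; -3/2; -1; 0 } — -409/256
step 11: add R to get RRBRBBRRBBR; options L={ -2; -7/4; -13/8; -103/64; -205/128 } R={ -409/256; -51/32; -25/16; -3/2; -1; 0 } — -819/512
step 12: add R to get RRBRBBRRBBRR; options L={ -2; -7/4; -13/8; -103/64; -205/128 } R={ -819/512; -409/256; -51/32; -25/16; -3/2; -1; 0 } — -1639/1024
step 13: add R to get RRBRBBRRBBRRR; options L={ -2; -7/4; -13/8; -103/64; -205/128 } R={ -1639/1024; -819/512; -409/256; -51/32; -25/16; -3/2; -1; 0 } — -3279/2048
step 14: add B to get RRBRBBRRBBRRRB; options L={ -2; -7/4; -13/8; -103/64; -205/128; -3279/2048 } R={ -1639/1024; -819/512; -409/256; -51/32; -25/16; -3/2; -1; 0 } — -6557/4096
step 15: add R to get RRBRBBRRBBRRRBR; options L={ -2; -7/4; -13/8; -103/64; -205/128; -3279/2048 } R={ -6557/4096; -1639/1024; -819/512; -409/256; -51/32; -25/16; -3/2; -1; 0 } — -13115/8192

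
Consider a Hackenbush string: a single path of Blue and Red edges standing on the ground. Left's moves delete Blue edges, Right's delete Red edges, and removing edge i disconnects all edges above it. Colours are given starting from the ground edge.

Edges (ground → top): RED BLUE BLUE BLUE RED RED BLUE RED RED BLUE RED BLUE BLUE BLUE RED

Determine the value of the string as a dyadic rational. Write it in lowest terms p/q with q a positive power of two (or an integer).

-3491/16384

Prefix values for RED BLUE BLUE BLUE RED RED BLUE RED RED BLUE RED BLUE BLUE BLUE RED via {L|R} + simplicity:
edge 1 of 15 (RED): {  | 0 } — -1
edge 2 of 15 (BLUE): { -1 | 0 } — -1/2
edge 3 of 15 (BLUE): { -1, -1/2 | 0 } — -1/4
edge 4 of 15 (BLUE): { -1, -1/2, -1/4 | 0 } — -1/8
edge 5 of 15 (RED): { -1, -1/2, -1/4 | -1/8, 0 } — -3/16
edge 6 of 15 (RED): { -1, -1/2, -1/4 | -3/16, -1/8, 0 } — -7/32
edge 7 of 15 (BLUE): { -1, -1/2, -1/4, -7/32 | -3/16, -1/8, 0 } — -13/64
edge 8 of 15 (RED): { -1, -1/2, -1/4, -7/32 | -13/64, -3/16, -1/8, 0 } — -27/128
edge 9 of 15 (RED): { -1, -1/2, -1/4, -7/32 | -27/128, -13/64, -3/16, -1/8, 0 } — -55/256
edge 10 of 15 (BLUE): { -1, -1/2, -1/4, -7/32, -55/256 | -27/128, -13/64, -3/16, -1/8, 0 } — -109/512
edge 11 of 15 (RED): { -1, -1/2, -1/4, -7/32, -55/256 | -109/512, -27/128, -13/64, -3/16, -1/8, 0 } — -219/1024
edge 12 of 15 (BLUE): { -1, -1/2, -1/4, -7/32, -55/256, -219/1024 | -109/512, -27/128, -13/64, -3/16, -1/8, 0 } — -437/2048
edge 13 of 15 (BLUE): { -1, -1/2, -1/4, -7/32, -55/256, -219/1024, -437/2048 | -109/512, -27/128, -13/64, -3/16, -1/8, 0 } — -873/4096
edge 14 of 15 (BLUE): { -1, -1/2, -1/4, -7/32, -55/256, -219/1024, -437/2048, -873/4096 | -109/512, -27/128, -13/64, -3/16, -1/8, 0 } — -1745/8192
edge 15 of 15 (RED): { -1, -1/2, -1/4, -7/32, -55/256, -219/1024, -437/2048, -873/4096 | -1745/8192, -109/512, -27/128, -13/64, -3/16, -1/8, 0 } — -3491/16384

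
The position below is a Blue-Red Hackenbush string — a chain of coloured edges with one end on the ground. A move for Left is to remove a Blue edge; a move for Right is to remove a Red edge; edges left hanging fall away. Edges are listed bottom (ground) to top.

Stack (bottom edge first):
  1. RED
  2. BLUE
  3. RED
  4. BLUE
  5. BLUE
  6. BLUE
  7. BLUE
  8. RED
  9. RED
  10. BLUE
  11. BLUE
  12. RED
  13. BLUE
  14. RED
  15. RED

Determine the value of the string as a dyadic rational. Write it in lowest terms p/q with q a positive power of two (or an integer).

Build G(s[:k]) for k = 1..15, string s = RED BLUE RED BLUE BLUE BLUE BLUE RED RED BLUE BLUE RED BLUE RED RED.
step 1: add RED to get R; options L={ — } R={ 0 } gives -1
step 2: add BLUE to get RB; options L={ -1 } R={ 0 } gives -1/2
step 3: add RED to get RBR; options L={ -1 } R={ -1/2 0 } gives -3/4
step 4: add BLUE to get RBRB; options L={ -1 -3/4 } R={ -1/2 0 } gives -5/8
step 5: add BLUE to get RBRBB; options L={ -1 -3/4 -5/8 } R={ -1/2 0 } gives -9/16
step 6: add BLUE to get RBRBBB; options L={ -1 -3/4 -5/8 -9/16 } R={ -1/2 0 } gives -17/32
step 7: add BLUE to get RBRBBBB; options L={ -1 -3/4 -5/8 -9/16 -17/32 } R={ -1/2 0 } gives -33/64
step 8: add RED to get RBRBBBBR; options L={ -1 -3/4 -5/8 -9/16 -17/32 } R={ -33/64 -1/2 0 } gives -67/128
step 9: add RED to get RBRBBBBRR; options L={ -1 -3/4 -5/8 -9/16 -17/32 } R={ -67/128 -33/64 -1/2 0 } gives -135/256
step 10: add BLUE to get RBRBBBBRRB; options L={ -1 -3/4 -5/8 -9/16 -17/32 -135/256 } R={ -67/128 -33/64 -1/2 0 } gives -269/512
step 11: add BLUE to get RBRBBBBRRBB; options L={ -1 -3/4 -5/8 -9/16 -17/32 -135/256 -269/512 } R={ -67/128 -33/64 -1/2 0 } gives -537/1024
step 12: add RED to get RBRBBBBRRBBR; options L={ -1 -3/4 -5/8 -9/16 -17/32 -135/256 -269/512 } R={ -537/1024 -67/128 -33/64 -1/2 0 } gives -1075/2048
step 13: add BLUE to get RBRBBBBRRBBRB; options L={ -1 -3/4 -5/8 -9/16 -17/32 -135/256 -269/512 -1075/2048 } R={ -537/1024 -67/128 -33/64 -1/2 0 } gives -2149/4096
step 14: add RED to get RBRBBBBRRBBRBR; options L={ -1 -3/4 -5/8 -9/16 -17/32 -135/256 -269/512 -1075/2048 } R={ -2149/4096 -537/1024 -67/128 -33/64 -1/2 0 } gives -4299/8192
step 15: add RED to get RBRBBBBRRBBRBRR; options L={ -1 -3/4 -5/8 -9/16 -17/32 -135/256 -269/512 -1075/2048 } R={ -4299/8192 -2149/4096 -537/1024 -67/128 -33/64 -1/2 0 } gives -8599/16384

-8599/16384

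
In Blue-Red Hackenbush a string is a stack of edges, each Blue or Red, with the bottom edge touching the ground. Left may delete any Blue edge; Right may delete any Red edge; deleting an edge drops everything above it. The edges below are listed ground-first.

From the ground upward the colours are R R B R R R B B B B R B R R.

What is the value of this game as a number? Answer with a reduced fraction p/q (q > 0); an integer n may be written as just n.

Prefix values for R R B R R R B B B B R B R R via {L|R} + simplicity:
R: Left { ∅ }, Right { 0 } → simplest -1
RR: Left { ∅ }, Right { -1; 0 } → simplest -2
RRB: Left { -2 }, Right { -1; 0 } → simplest -3/2
RRBR: Left { -2 }, Right { -3/2; -1; 0 } → simplest -7/4
RRBRR: Left { -2 }, Right { -7/4; -3/2; -1; 0 } → simplest -15/8
RRBRRR: Left { -2 }, Right { -15/8; -7/4; -3/2; -1; 0 } → simplest -31/16
RRBRRRB: Left { -2; -31/16 }, Right { -15/8; -7/4; -3/2; -1; 0 } → simplest -61/32
RRBRRRBB: Left { -2; -31/16; -61/32 }, Right { -15/8; -7/4; -3/2; -1; 0 } → simplest -121/64
RRBRRRBBB: Left { -2; -31/16; -61/32; -121/64 }, Right { -15/8; -7/4; -3/2; -1; 0 } → simplest -241/128
RRBRRRBBBB: Left { -2; -31/16; -61/32; -121/64; -241/128 }, Right { -15/8; -7/4; -3/2; -1; 0 } → simplest -481/256
RRBRRRBBBBR: Left { -2; -31/16; -61/32; -121/64; -241/128 }, Right { -481/256; -15/8; -7/4; -3/2; -1; 0 } → simplest -963/512
RRBRRRBBBBRB: Left { -2; -31/16; -61/32; -121/64; -241/128; -963/512 }, Right { -481/256; -15/8; -7/4; -3/2; -1; 0 } → simplest -1925/1024
RRBRRRBBBBRBR: Left { -2; -31/16; -61/32; -121/64; -241/128; -963/512 }, Right { -1925/1024; -481/256; -15/8; -7/4; -3/2; -1; 0 } → simplest -3851/2048
RRBRRRBBBBRBRR: Left { -2; -31/16; -61/32; -121/64; -241/128; -963/512 }, Right { -3851/2048; -1925/1024; -481/256; -15/8; -7/4; -3/2; -1; 0 } → simplest -7703/4096

-7703/4096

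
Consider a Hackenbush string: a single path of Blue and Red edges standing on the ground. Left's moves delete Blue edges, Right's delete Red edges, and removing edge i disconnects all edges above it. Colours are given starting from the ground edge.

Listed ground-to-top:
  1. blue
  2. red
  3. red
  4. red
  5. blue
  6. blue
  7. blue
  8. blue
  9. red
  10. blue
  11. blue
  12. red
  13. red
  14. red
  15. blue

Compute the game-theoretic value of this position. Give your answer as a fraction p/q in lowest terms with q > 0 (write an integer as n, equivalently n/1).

3939/16384

Build val(s[:k]) for k = 1..15, string s = blue red red red blue blue blue blue red blue blue red red red blue.
val(b) = { 0 | (no moves) } — 1
val(br) = { 0 | 1 } — 1/2
val(brr) = { 0 | 1/2,1 } — 1/4
val(brrr) = { 0 | 1/4,1/2,1 } — 1/8
val(brrrb) = { 0,1/8 | 1/4,1/2,1 } — 3/16
val(brrrbb) = { 0,1/8,3/16 | 1/4,1/2,1 } — 7/32
val(brrrbbb) = { 0,1/8,3/16,7/32 | 1/4,1/2,1 } — 15/64
val(brrrbbbb) = { 0,1/8,3/16,7/32,15/64 | 1/4,1/2,1 } — 31/128
val(brrrbbbbr) = { 0,1/8,3/16,7/32,15/64 | 31/128,1/4,1/2,1 } — 61/256
val(brrrbbbbrb) = { 0,1/8,3/16,7/32,15/64,61/256 | 31/128,1/4,1/2,1 } — 123/512
val(brrrbbbbrbb) = { 0,1/8,3/16,7/32,15/64,61/256,123/512 | 31/128,1/4,1/2,1 } — 247/1024
val(brrrbbbbrbbr) = { 0,1/8,3/16,7/32,15/64,61/256,123/512 | 247/1024,31/128,1/4,1/2,1 } — 493/2048
val(brrrbbbbrbbrr) = { 0,1/8,3/16,7/32,15/64,61/256,123/512 | 493/2048,247/1024,31/128,1/4,1/2,1 } — 985/4096
val(brrrbbbbrbbrrr) = { 0,1/8,3/16,7/32,15/64,61/256,123/512 | 985/4096,493/2048,247/1024,31/128,1/4,1/2,1 } — 1969/8192
val(brrrbbbbrbbrrrb) = { 0,1/8,3/16,7/32,15/64,61/256,123/512,1969/8192 | 985/4096,493/2048,247/1024,31/128,1/4,1/2,1 } — 3939/16384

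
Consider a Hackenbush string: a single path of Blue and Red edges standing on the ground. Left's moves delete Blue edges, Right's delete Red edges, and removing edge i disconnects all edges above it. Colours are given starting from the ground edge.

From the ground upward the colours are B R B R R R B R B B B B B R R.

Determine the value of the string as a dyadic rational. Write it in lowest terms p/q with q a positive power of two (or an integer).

value(B) = { 0 | — } => 1
value(BR) = { 0 | 1 } => 1/2
value(BRB) = { 0, 1/2 | 1 } => 3/4
value(BRBR) = { 0, 1/2 | 3/4, 1 } => 5/8
value(BRBRR) = { 0, 1/2 | 5/8, 3/4, 1 } => 9/16
value(BRBRRR) = { 0, 1/2 | 9/16, 5/8, 3/4, 1 } => 17/32
value(BRBRRRB) = { 0, 1/2, 17/32 | 9/16, 5/8, 3/4, 1 } => 35/64
value(BRBRRRBR) = { 0, 1/2, 17/32 | 35/64, 9/16, 5/8, 3/4, 1 } => 69/128
value(BRBRRRBRB) = { 0, 1/2, 17/32, 69/128 | 35/64, 9/16, 5/8, 3/4, 1 } => 139/256
value(BRBRRRBRBB) = { 0, 1/2, 17/32, 69/128, 139/256 | 35/64, 9/16, 5/8, 3/4, 1 } => 279/512
value(BRBRRRBRBBB) = { 0, 1/2, 17/32, 69/128, 139/256, 279/512 | 35/64, 9/16, 5/8, 3/4, 1 } => 559/1024
value(BRBRRRBRBBBB) = { 0, 1/2, 17/32, 69/128, 139/256, 279/512, 559/1024 | 35/64, 9/16, 5/8, 3/4, 1 } => 1119/2048
value(BRBRRRBRBBBBB) = { 0, 1/2, 17/32, 69/128, 139/256, 279/512, 559/1024, 1119/2048 | 35/64, 9/16, 5/8, 3/4, 1 } => 2239/4096
value(BRBRRRBRBBBBBR) = { 0, 1/2, 17/32, 69/128, 139/256, 279/512, 559/1024, 1119/2048 | 2239/4096, 35/64, 9/16, 5/8, 3/4, 1 } => 4477/8192
value(BRBRRRBRBBBBBRR) = { 0, 1/2, 17/32, 69/128, 139/256, 279/512, 559/1024, 1119/2048 | 4477/8192, 2239/4096, 35/64, 9/16, 5/8, 3/4, 1 } => 8953/16384

8953/16384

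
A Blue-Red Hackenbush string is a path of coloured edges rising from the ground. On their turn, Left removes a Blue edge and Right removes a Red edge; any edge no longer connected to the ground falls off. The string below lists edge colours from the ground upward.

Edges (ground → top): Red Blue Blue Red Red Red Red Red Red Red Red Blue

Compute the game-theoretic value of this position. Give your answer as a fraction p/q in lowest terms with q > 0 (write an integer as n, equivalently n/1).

-1021/2048

Prefix values for Red Blue Blue Red Red Red Red Red Red Red Red Blue via {L|R} + simplicity:
v(R) = {  | 0 } → -1
v(RB) = { -1 | 0 } → -1/2
v(RBB) = { -1; -1/2 | 0 } → -1/4
v(RBBR) = { -1; -1/2 | -1/4; 0 } → -3/8
v(RBBRR) = { -1; -1/2 | -3/8; -1/4; 0 } → -7/16
v(RBBRRR) = { -1; -1/2 | -7/16; -3/8; -1/4; 0 } → -15/32
v(RBBRRRR) = { -1; -1/2 | -15/32; -7/16; -3/8; -1/4; 0 } → -31/64
v(RBBRRRRR) = { -1; -1/2 | -31/64; -15/32; -7/16; -3/8; -1/4; 0 } → -63/128
v(RBBRRRRRR) = { -1; -1/2 | -63/128; -31/64; -15/32; -7/16; -3/8; -1/4; 0 } → -127/256
v(RBBRRRRRRR) = { -1; -1/2 | -127/256; -63/128; -31/64; -15/32; -7/16; -3/8; -1/4; 0 } → -255/512
v(RBBRRRRRRRR) = { -1; -1/2 | -255/512; -127/256; -63/128; -31/64; -15/32; -7/16; -3/8; -1/4; 0 } → -511/1024
v(RBBRRRRRRRRB) = { -1; -1/2; -511/1024 | -255/512; -127/256; -63/128; -31/64; -15/32; -7/16; -3/8; -1/4; 0 } → -1021/2048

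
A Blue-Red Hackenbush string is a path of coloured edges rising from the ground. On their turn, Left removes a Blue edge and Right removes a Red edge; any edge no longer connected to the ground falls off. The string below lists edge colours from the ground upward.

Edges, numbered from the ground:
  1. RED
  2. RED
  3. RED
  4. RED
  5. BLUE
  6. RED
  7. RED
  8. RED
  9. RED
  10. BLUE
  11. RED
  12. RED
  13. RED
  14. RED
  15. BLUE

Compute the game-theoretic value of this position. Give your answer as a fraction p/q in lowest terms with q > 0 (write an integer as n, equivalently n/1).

Recurse on prefixes of the 15-edge string RED RED RED RED BLUE RED RED RED RED BLUE RED RED RED RED BLUE:
edge 1 of 15 (RED): { ∅ | 0 } => -1
edge 2 of 15 (RED): { ∅ | -1, 0 } => -2
edge 3 of 15 (RED): { ∅ | -2, -1, 0 } => -3
edge 4 of 15 (RED): { ∅ | -3, -2, -1, 0 } => -4
edge 5 of 15 (BLUE): { -4 | -3, -2, -1, 0 } => -7/2
edge 6 of 15 (RED): { -4 | -7/2, -3, -2, -1, 0 } => -15/4
edge 7 of 15 (RED): { -4 | -15/4, -7/2, -3, -2, -1, 0 } => -31/8
edge 8 of 15 (RED): { -4 | -31/8, -15/4, -7/2, -3, -2, -1, 0 } => -63/16
edge 9 of 15 (RED): { -4 | -63/16, -31/8, -15/4, -7/2, -3, -2, -1, 0 } => -127/32
edge 10 of 15 (BLUE): { -4, -127/32 | -63/16, -31/8, -15/4, -7/2, -3, -2, -1, 0 } => -253/64
edge 11 of 15 (RED): { -4, -127/32 | -253/64, -63/16, -31/8, -15/4, -7/2, -3, -2, -1, 0 } => -507/128
edge 12 of 15 (RED): { -4, -127/32 | -507/128, -253/64, -63/16, -31/8, -15/4, -7/2, -3, -2, -1, 0 } => -1015/256
edge 13 of 15 (RED): { -4, -127/32 | -1015/256, -507/128, -253/64, -63/16, -31/8, -15/4, -7/2, -3, -2, -1, 0 } => -2031/512
edge 14 of 15 (RED): { -4, -127/32 | -2031/512, -1015/256, -507/128, -253/64, -63/16, -31/8, -15/4, -7/2, -3, -2, -1, 0 } => -4063/1024
edge 15 of 15 (BLUE): { -4, -127/32, -4063/1024 | -2031/512, -1015/256, -507/128, -253/64, -63/16, -31/8, -15/4, -7/2, -3, -2, -1, 0 } => -8125/2048

-8125/2048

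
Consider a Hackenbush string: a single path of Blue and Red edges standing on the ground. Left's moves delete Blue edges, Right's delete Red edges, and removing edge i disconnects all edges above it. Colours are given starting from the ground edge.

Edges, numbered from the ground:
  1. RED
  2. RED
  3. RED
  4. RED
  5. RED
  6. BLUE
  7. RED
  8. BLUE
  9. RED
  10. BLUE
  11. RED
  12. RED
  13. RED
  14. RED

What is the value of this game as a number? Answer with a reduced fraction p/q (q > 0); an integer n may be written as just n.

-2399/512

G_1 [R]  L=[none]  R=[0]  = -1
G_2 [RR]  L=[none]  R=[-1; 0]  = -2
G_3 [RRR]  L=[none]  R=[-2; -1; 0]  = -3
G_4 [RRRR]  L=[none]  R=[-3; -2; -1; 0]  = -4
G_5 [RRRRR]  L=[none]  R=[-4; -3; -2; -1; 0]  = -5
G_6 [RRRRRB]  L=[-5]  R=[-4; -3; -2; -1; 0]  = -9/2
G_7 [RRRRRBR]  L=[-5]  R=[-9/2; -4; -3; -2; -1; 0]  = -19/4
G_8 [RRRRRBRB]  L=[-5; -19/4]  R=[-9/2; -4; -3; -2; -1; 0]  = -37/8
G_9 [RRRRRBRBR]  L=[-5; -19/4]  R=[-37/8; -9/2; -4; -3; -2; -1; 0]  = -75/16
G_10 [RRRRRBRBRB]  L=[-5; -19/4; -75/16]  R=[-37/8; -9/2; -4; -3; -2; -1; 0]  = -149/32
G_11 [RRRRRBRBRBR]  L=[-5; -19/4; -75/16]  R=[-149/32; -37/8; -9/2; -4; -3; -2; -1; 0]  = -299/64
G_12 [RRRRRBRBRBRR]  L=[-5; -19/4; -75/16]  R=[-299/64; -149/32; -37/8; -9/2; -4; -3; -2; -1; 0]  = -599/128
G_13 [RRRRRBRBRBRRR]  L=[-5; -19/4; -75/16]  R=[-599/128; -299/64; -149/32; -37/8; -9/2; -4; -3; -2; -1; 0]  = -1199/256
G_14 [RRRRRBRBRBRRRR]  L=[-5; -19/4; -75/16]  R=[-1199/256; -599/128; -299/64; -149/32; -37/8; -9/2; -4; -3; -2; -1; 0]  = -2399/512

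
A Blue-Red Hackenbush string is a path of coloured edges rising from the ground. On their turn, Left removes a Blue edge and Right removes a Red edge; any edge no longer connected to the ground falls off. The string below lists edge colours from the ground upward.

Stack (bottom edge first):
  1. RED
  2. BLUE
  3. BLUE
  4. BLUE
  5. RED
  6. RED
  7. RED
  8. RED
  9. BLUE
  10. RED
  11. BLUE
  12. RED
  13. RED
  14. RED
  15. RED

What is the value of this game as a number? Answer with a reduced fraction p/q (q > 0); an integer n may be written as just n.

-3935/16384

Prefix values for RED BLUE BLUE BLUE RED RED RED RED BLUE RED BLUE RED RED RED RED via {L|R} + simplicity:
v(R) = { — | 0 } → -1
v(RB) = { -1 | 0 } → -1/2
v(RBB) = { -1, -1/2 | 0 } → -1/4
v(RBBB) = { -1, -1/2, -1/4 | 0 } → -1/8
v(RBBBR) = { -1, -1/2, -1/4 | -1/8, 0 } → -3/16
v(RBBBRR) = { -1, -1/2, -1/4 | -3/16, -1/8, 0 } → -7/32
v(RBBBRRR) = { -1, -1/2, -1/4 | -7/32, -3/16, -1/8, 0 } → -15/64
v(RBBBRRRR) = { -1, -1/2, -1/4 | -15/64, -7/32, -3/16, -1/8, 0 } → -31/128
v(RBBBRRRRB) = { -1, -1/2, -1/4, -31/128 | -15/64, -7/32, -3/16, -1/8, 0 } → -61/256
v(RBBBRRRRBR) = { -1, -1/2, -1/4, -31/128 | -61/256, -15/64, -7/32, -3/16, -1/8, 0 } → -123/512
v(RBBBRRRRBRB) = { -1, -1/2, -1/4, -31/128, -123/512 | -61/256, -15/64, -7/32, -3/16, -1/8, 0 } → -245/1024
v(RBBBRRRRBRBR) = { -1, -1/2, -1/4, -31/128, -123/512 | -245/1024, -61/256, -15/64, -7/32, -3/16, -1/8, 0 } → -491/2048
v(RBBBRRRRBRBRR) = { -1, -1/2, -1/4, -31/128, -123/512 | -491/2048, -245/1024, -61/256, -15/64, -7/32, -3/16, -1/8, 0 } → -983/4096
v(RBBBRRRRBRBRRR) = { -1, -1/2, -1/4, -31/128, -123/512 | -983/4096, -491/2048, -245/1024, -61/256, -15/64, -7/32, -3/16, -1/8, 0 } → -1967/8192
v(RBBBRRRRBRBRRRR) = { -1, -1/2, -1/4, -31/128, -123/512 | -1967/8192, -983/4096, -491/2048, -245/1024, -61/256, -15/64, -7/32, -3/16, -1/8, 0 } → -3935/16384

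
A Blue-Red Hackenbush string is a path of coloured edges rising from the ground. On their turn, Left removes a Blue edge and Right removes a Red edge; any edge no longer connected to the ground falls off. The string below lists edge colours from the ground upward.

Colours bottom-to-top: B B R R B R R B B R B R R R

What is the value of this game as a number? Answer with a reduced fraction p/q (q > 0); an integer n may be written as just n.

5329/4096

Prefix values for B B R R B R R B B R B R R R via {L|R} + simplicity:
step 1: add B to get B; options L={ 0 } R={ none } → 1
step 2: add B to get BB; options L={ 0; 1 } R={ none } → 2
step 3: add R to get BBR; options L={ 0; 1 } R={ 2 } → 3/2
step 4: add R to get BBRR; options L={ 0; 1 } R={ 3/2; 2 } → 5/4
step 5: add B to get BBRRB; options L={ 0; 1; 5/4 } R={ 3/2; 2 } → 11/8
step 6: add R to get BBRRBR; options L={ 0; 1; 5/4 } R={ 11/8; 3/2; 2 } → 21/16
step 7: add R to get BBRRBRR; options L={ 0; 1; 5/4 } R={ 21/16; 11/8; 3/2; 2 } → 41/32
step 8: add B to get BBRRBRRB; options L={ 0; 1; 5/4; 41/32 } R={ 21/16; 11/8; 3/2; 2 } → 83/64
step 9: add B to get BBRRBRRBB; options L={ 0; 1; 5/4; 41/32; 83/64 } R={ 21/16; 11/8; 3/2; 2 } → 167/128
step 10: add R to get BBRRBRRBBR; options L={ 0; 1; 5/4; 41/32; 83/64 } R={ 167/128; 21/16; 11/8; 3/2; 2 } → 333/256
step 11: add B to get BBRRBRRBBRB; options L={ 0; 1; 5/4; 41/32; 83/64; 333/256 } R={ 167/128; 21/16; 11/8; 3/2; 2 } → 667/512
step 12: add R to get BBRRBRRBBRBR; options L={ 0; 1; 5/4; 41/32; 83/64; 333/256 } R={ 667/512; 167/128; 21/16; 11/8; 3/2; 2 } → 1333/1024
step 13: add R to get BBRRBRRBBRBRR; options L={ 0; 1; 5/4; 41/32; 83/64; 333/256 } R={ 1333/1024; 667/512; 167/128; 21/16; 11/8; 3/2; 2 } → 2665/2048
step 14: add R to get BBRRBRRBBRBRRR; options L={ 0; 1; 5/4; 41/32; 83/64; 333/256 } R={ 2665/2048; 1333/1024; 667/512; 167/128; 21/16; 11/8; 3/2; 2 } → 5329/4096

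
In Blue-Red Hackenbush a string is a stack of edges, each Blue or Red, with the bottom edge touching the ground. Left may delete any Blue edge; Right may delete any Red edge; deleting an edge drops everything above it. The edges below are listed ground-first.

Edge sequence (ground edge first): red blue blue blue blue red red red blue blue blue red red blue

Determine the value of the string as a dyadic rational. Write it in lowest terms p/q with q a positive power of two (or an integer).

-909/8192

Prefix values for red blue blue blue blue red red red blue blue blue red red blue via {L|R} + simplicity:
r: Left { — }, Right { 0 } so simplest -1
rb: Left { -1 }, Right { 0 } so simplest -1/2
rbb: Left { -1; -1/2 }, Right { 0 } so simplest -1/4
rbbb: Left { -1; -1/2; -1/4 }, Right { 0 } so simplest -1/8
rbbbb: Left { -1; -1/2; -1/4; -1/8 }, Right { 0 } so simplest -1/16
rbbbbr: Left { -1; -1/2; -1/4; -1/8 }, Right { -1/16; 0 } so simplest -3/32
rbbbbrr: Left { -1; -1/2; -1/4; -1/8 }, Right { -3/32; -1/16; 0 } so simplest -7/64
rbbbbrrr: Left { -1; -1/2; -1/4; -1/8 }, Right { -7/64; -3/32; -1/16; 0 } so simplest -15/128
rbbbbrrrb: Left { -1; -1/2; -1/4; -1/8; -15/128 }, Right { -7/64; -3/32; -1/16; 0 } so simplest -29/256
rbbbbrrrbb: Left { -1; -1/2; -1/4; -1/8; -15/128; -29/256 }, Right { -7/64; -3/32; -1/16; 0 } so simplest -57/512
rbbbbrrrbbb: Left { -1; -1/2; -1/4; -1/8; -15/128; -29/256; -57/512 }, Right { -7/64; -3/32; -1/16; 0 } so simplest -113/1024
rbbbbrrrbbbr: Left { -1; -1/2; -1/4; -1/8; -15/128; -29/256; -57/512 }, Right { -113/1024; -7/64; -3/32; -1/16; 0 } so simplest -227/2048
rbbbbrrrbbbrr: Left { -1; -1/2; -1/4; -1/8; -15/128; -29/256; -57/512 }, Right { -227/2048; -113/1024; -7/64; -3/32; -1/16; 0 } so simplest -455/4096
rbbbbrrrbbbrrb: Left { -1; -1/2; -1/4; -1/8; -15/128; -29/256; -57/512; -455/4096 }, Right { -227/2048; -113/1024; -7/64; -3/32; -1/16; 0 } so simplest -909/8192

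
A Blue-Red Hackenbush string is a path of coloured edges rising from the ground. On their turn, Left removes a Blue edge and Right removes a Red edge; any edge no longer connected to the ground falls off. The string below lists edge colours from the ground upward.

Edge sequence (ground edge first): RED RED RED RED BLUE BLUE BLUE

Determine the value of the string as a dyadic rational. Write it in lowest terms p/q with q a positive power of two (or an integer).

R: Left { · }, Right { 0 } -> simplest -1
RR: Left { · }, Right { -1,0 } -> simplest -2
RRR: Left { · }, Right { -2,-1,0 } -> simplest -3
RRRR: Left { · }, Right { -3,-2,-1,0 } -> simplest -4
RRRRB: Left { -4 }, Right { -3,-2,-1,0 } -> simplest -7/2
RRRRBB: Left { -4,-7/2 }, Right { -3,-2,-1,0 } -> simplest -13/4
RRRRBBB: Left { -4,-7/2,-13/4 }, Right { -3,-2,-1,0 } -> simplest -25/8

-25/8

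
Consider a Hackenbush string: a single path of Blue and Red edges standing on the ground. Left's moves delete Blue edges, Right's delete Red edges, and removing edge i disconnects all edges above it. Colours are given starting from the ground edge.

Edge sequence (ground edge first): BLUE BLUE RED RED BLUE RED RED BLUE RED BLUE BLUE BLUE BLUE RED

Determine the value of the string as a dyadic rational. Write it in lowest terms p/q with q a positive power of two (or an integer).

1 of 14 · B · max L 0 · min R +∞ = 1
2 of 14 · BB · max L 1 · min R +∞ = 2
3 of 14 · BBR · max L 1 · min R 2 = 3/2
4 of 14 · BBRR · max L 1 · min R 3/2 = 5/4
5 of 14 · BBRRB · max L 5/4 · min R 3/2 = 11/8
6 of 14 · BBRRBR · max L 5/4 · min R 11/8 = 21/16
7 of 14 · BBRRBRR · max L 5/4 · min R 21/16 = 41/32
8 of 14 · BBRRBRRB · max L 41/32 · min R 21/16 = 83/64
9 of 14 · BBRRBRRBR · max L 41/32 · min R 83/64 = 165/128
10 of 14 · BBRRBRRBRB · max L 165/128 · min R 83/64 = 331/256
11 of 14 · BBRRBRRBRBB · max L 331/256 · min R 83/64 = 663/512
12 of 14 · BBRRBRRBRBBB · max L 663/512 · min R 83/64 = 1327/1024
13 of 14 · BBRRBRRBRBBBB · max L 1327/1024 · min R 83/64 = 2655/2048
14 of 14 · BBRRBRRBRBBBBR · max L 1327/1024 · min R 2655/2048 = 5309/4096

5309/4096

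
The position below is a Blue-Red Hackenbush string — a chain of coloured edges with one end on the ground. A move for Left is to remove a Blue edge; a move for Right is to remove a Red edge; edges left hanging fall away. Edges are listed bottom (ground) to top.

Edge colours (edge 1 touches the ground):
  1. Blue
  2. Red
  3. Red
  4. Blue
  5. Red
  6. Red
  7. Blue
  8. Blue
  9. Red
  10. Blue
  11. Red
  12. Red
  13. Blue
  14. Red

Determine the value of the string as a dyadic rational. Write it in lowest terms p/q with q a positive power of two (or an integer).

2469/8192

G_1 [B]  L=[0]  R=[none]  = 1
G_2 [BR]  L=[0]  R=[1]  = 1/2
G_3 [BRR]  L=[0]  R=[1/2 1]  = 1/4
G_4 [BRRB]  L=[0 1/4]  R=[1/2 1]  = 3/8
G_5 [BRRBR]  L=[0 1/4]  R=[3/8 1/2 1]  = 5/16
G_6 [BRRBRR]  L=[0 1/4]  R=[5/16 3/8 1/2 1]  = 9/32
G_7 [BRRBRRB]  L=[0 1/4 9/32]  R=[5/16 3/8 1/2 1]  = 19/64
G_8 [BRRBRRBB]  L=[0 1/4 9/32 19/64]  R=[5/16 3/8 1/2 1]  = 39/128
G_9 [BRRBRRBBR]  L=[0 1/4 9/32 19/64]  R=[39/128 5/16 3/8 1/2 1]  = 77/256
G_10 [BRRBRRBBRB]  L=[0 1/4 9/32 19/64 77/256]  R=[39/128 5/16 3/8 1/2 1]  = 155/512
G_11 [BRRBRRBBRBR]  L=[0 1/4 9/32 19/64 77/256]  R=[155/512 39/128 5/16 3/8 1/2 1]  = 309/1024
G_12 [BRRBRRBBRBRR]  L=[0 1/4 9/32 19/64 77/256]  R=[309/1024 155/512 39/128 5/16 3/8 1/2 1]  = 617/2048
G_13 [BRRBRRBBRBRRB]  L=[0 1/4 9/32 19/64 77/256 617/2048]  R=[309/1024 155/512 39/128 5/16 3/8 1/2 1]  = 1235/4096
G_14 [BRRBRRBBRBRRBR]  L=[0 1/4 9/32 19/64 77/256 617/2048]  R=[1235/4096 309/1024 155/512 39/128 5/16 3/8 1/2 1]  = 2469/8192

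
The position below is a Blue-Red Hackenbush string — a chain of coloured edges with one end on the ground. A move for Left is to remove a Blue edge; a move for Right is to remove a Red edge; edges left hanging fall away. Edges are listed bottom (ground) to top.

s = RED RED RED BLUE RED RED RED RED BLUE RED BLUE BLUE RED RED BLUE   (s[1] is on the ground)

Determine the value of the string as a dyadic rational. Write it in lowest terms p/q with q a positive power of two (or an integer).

-12109/4096

Prefix values for RED RED RED BLUE RED RED RED RED BLUE RED BLUE BLUE RED RED BLUE via {L|R} + simplicity:
R: Left { (no moves) }, Right { 0 } → simplest -1
RR: Left { (no moves) }, Right { -1 0 } → simplest -2
RRR: Left { (no moves) }, Right { -2 -1 0 } → simplest -3
RRRB: Left { -3 }, Right { -2 -1 0 } → simplest -5/2
RRRBR: Left { -3 }, Right { -5/2 -2 -1 0 } → simplest -11/4
RRRBRR: Left { -3 }, Right { -11/4 -5/2 -2 -1 0 } → simplest -23/8
RRRBRRR: Left { -3 }, Right { -23/8 -11/4 -5/2 -2 -1 0 } → simplest -47/16
RRRBRRRR: Left { -3 }, Right { -47/16 -23/8 -11/4 -5/2 -2 -1 0 } → simplest -95/32
RRRBRRRRB: Left { -3 -95/32 }, Right { -47/16 -23/8 -11/4 -5/2 -2 -1 0 } → simplest -189/64
RRRBRRRRBR: Left { -3 -95/32 }, Right { -189/64 -47/16 -23/8 -11/4 -5/2 -2 -1 0 } → simplest -379/128
RRRBRRRRBRB: Left { -3 -95/32 -379/128 }, Right { -189/64 -47/16 -23/8 -11/4 -5/2 -2 -1 0 } → simplest -757/256
RRRBRRRRBRBB: Left { -3 -95/32 -379/128 -757/256 }, Right { -189/64 -47/16 -23/8 -11/4 -5/2 -2 -1 0 } → simplest -1513/512
RRRBRRRRBRBBR: Left { -3 -95/32 -379/128 -757/256 }, Right { -1513/512 -189/64 -47/16 -23/8 -11/4 -5/2 -2 -1 0 } → simplest -3027/1024
RRRBRRRRBRBBRR: Left { -3 -95/32 -379/128 -757/256 }, Right { -3027/1024 -1513/512 -189/64 -47/16 -23/8 -11/4 -5/2 -2 -1 0 } → simplest -6055/2048
RRRBRRRRBRBBRRB: Left { -3 -95/32 -379/128 -757/256 -6055/2048 }, Right { -3027/1024 -1513/512 -189/64 -47/16 -23/8 -11/4 -5/2 -2 -1 0 } → simplest -12109/4096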